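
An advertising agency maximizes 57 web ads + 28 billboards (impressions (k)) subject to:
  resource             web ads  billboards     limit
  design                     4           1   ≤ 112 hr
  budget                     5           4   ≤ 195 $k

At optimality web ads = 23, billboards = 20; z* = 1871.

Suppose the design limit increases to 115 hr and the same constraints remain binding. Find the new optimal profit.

At the optimum: design uses 112 of 112 (binding); budget uses 195 of 195 (binding).
Dual feasibility on the basic columns requires 4·y_design + 5·y_budget = 57, 1·y_design + 4·y_budget = 28.
→ y_design = 8 and y_budget = 5.
Δz = y_design·Δb = 8 × (3) = 24, so new z* = 1871 + 24 = 1895.

1895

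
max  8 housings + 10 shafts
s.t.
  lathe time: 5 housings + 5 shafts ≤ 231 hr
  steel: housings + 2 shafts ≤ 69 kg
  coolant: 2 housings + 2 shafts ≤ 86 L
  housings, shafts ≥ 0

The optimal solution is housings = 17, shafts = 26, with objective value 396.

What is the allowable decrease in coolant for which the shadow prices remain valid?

Binding constraints: steel, coolant. The basis is B = [[1,2],[2,2]] with det -2.
Per unit decrease in coolant, x* moves by d = (-1, 0.5).
The basis stays optimal until housings reaches 0; allowable decrease = 17 L.

17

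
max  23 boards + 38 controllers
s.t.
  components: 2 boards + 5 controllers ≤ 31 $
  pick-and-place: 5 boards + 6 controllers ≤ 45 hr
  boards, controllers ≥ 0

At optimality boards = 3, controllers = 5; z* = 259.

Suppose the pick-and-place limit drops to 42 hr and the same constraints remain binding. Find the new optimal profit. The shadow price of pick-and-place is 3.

Δb = -3, so new z* = 259 + (3)·(-3) = 259 − 9 = 250.

250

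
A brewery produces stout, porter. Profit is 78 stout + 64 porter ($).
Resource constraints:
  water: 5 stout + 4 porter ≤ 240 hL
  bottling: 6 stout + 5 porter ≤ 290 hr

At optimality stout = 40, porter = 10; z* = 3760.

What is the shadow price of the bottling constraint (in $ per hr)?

Check each constraint at x*: water 240/240 (tight); bottling 290/290 (tight).
Dual feasibility on the basic columns requires 5·y_water + 6·y_bottling = 78, 4·y_water + 5·y_bottling = 64.
Solving: y_water = 6, y_bottling = 8.
Shadow price of bottling = 8.

8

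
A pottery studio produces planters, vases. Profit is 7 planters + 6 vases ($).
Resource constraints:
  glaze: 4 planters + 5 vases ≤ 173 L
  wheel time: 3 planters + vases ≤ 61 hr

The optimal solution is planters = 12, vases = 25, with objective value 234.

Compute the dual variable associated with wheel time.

Check each constraint at x*: glaze 173/173 (tight); wheel time 61/61 (tight).
From A_Bᵀ y = c: 4·y_glaze + 3·y_wheel time = 7; 5·y_glaze + 1·y_wheel time = 6.
This yields shadow prices y_glaze = 1, y_wheel time = 1.
Shadow price of wheel time = 1.

1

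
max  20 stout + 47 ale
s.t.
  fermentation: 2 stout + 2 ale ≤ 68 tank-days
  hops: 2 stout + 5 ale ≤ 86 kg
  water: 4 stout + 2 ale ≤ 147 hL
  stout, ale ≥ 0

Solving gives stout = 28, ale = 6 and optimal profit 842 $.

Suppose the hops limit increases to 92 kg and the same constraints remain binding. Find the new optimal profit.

Check each constraint at x*: fermentation 68/68 (tight); hops 86/86 (tight); water 124/147 (slack 23).
Since water is not tight, its dual is 0.
From A_Bᵀ y = c: 2·y_fermentation + 2·y_hops = 20; 2·y_fermentation + 5·y_hops = 47.
Solving: y_fermentation = 1, y_hops = 9.
Δz = y_hops·Δb = 9 × (6) = 54, so new z* = 842 + 54 = 896.

896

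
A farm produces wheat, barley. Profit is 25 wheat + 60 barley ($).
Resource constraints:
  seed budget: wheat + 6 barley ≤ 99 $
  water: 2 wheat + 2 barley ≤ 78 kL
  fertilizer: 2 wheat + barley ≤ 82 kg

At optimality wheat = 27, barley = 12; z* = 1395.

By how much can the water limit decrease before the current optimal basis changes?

45

Binding constraints: seed budget, water. The basis is B = [[1,6],[2,2]] with det -10.
Per unit decrease in water, x* moves by d = (-0.6, 0.1).
The basis stays optimal until wheat reaches 0; allowable decrease = 45 kL.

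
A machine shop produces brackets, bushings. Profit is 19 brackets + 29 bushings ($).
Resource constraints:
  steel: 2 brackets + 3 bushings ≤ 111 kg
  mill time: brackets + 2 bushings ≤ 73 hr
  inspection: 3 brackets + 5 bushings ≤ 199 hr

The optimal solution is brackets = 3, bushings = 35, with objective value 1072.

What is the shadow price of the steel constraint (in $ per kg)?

At the optimum: steel uses 111 of 111 (binding); mill time uses 73 of 73 (binding); inspection uses 184 of 199 (slack = 15).
Slack constraints have shadow price 0 (complementary slackness).
Dual feasibility on the basic columns requires 2·y_steel + 1·y_mill time = 19, 3·y_steel + 2·y_mill time = 29.
This yields shadow prices y_steel = 9, y_mill time = 1.
Shadow price of steel = 9.

9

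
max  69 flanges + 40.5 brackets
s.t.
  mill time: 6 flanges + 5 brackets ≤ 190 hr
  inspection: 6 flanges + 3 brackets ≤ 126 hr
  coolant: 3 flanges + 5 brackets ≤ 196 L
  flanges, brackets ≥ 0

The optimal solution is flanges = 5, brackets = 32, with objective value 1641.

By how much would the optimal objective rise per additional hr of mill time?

3

Binding: mill time and inspection. Non-binding: coolant (21 unused).
Slack constraints have shadow price 0 (complementary slackness).
The binding rows give the dual system: 6·y_mill time + 6·y_inspection = 69 and 5·y_mill time + 3·y_inspection = 40.5.
Solving: y_mill time = 3, y_inspection = 8.5.
Shadow price of mill time = 3.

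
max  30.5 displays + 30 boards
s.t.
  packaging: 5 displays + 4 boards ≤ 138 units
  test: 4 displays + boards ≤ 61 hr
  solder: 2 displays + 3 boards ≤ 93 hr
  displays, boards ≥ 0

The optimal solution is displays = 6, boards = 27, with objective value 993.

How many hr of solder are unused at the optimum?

0

solder used = 2·6 + 3·27 = 93; slack = 93 − 93 = 0.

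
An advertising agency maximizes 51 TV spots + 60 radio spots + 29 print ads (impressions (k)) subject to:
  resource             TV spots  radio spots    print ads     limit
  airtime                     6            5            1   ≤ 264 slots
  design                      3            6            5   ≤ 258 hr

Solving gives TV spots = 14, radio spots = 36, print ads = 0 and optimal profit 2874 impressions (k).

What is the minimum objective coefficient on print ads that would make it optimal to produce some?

Check each constraint at x*: airtime 264/264 (tight); design 258/258 (tight).
From A_Bᵀ y = c: 6·y_airtime + 3·y_design = 51; 5·y_airtime + 6·y_design = 60.
Solving: y_airtime = 6, y_design = 5.
print ads enters the basis when its profit ≥ yᵀa₃ = 6·1 + 5·5 = 31.

31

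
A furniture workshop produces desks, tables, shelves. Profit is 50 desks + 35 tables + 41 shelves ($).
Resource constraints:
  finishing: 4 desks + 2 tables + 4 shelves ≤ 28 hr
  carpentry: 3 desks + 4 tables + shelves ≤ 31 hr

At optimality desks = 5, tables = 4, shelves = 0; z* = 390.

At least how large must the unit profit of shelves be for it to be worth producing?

Check each constraint at x*: finishing 28/28 (tight); carpentry 31/31 (tight).
Dual feasibility on the basic columns requires 4·y_finishing + 3·y_carpentry = 50, 2·y_finishing + 4·y_carpentry = 35.
→ y_finishing = 9.5 and y_carpentry = 4.
shelves enters the basis when its profit ≥ yᵀa₃ = 9.5·4 + 4·1 = 42.

42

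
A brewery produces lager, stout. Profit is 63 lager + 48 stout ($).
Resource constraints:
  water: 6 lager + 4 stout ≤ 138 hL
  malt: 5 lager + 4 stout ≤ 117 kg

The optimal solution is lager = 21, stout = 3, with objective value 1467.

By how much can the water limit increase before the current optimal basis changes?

Binding constraints: water, malt. The basis is B = [[6,4],[5,4]] with det 4.
Per unit increase in water, x* moves by d = (1, -1.25).
The basis stays optimal until stout reaches 0; allowable increase = 2.4 hL.

2.4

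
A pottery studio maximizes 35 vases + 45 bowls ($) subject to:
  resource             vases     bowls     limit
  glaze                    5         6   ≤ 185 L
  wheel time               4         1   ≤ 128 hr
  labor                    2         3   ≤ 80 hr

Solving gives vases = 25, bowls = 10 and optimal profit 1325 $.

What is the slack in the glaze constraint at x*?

glaze used = 5·25 + 6·10 = 185; slack = 185 − 185 = 0.

0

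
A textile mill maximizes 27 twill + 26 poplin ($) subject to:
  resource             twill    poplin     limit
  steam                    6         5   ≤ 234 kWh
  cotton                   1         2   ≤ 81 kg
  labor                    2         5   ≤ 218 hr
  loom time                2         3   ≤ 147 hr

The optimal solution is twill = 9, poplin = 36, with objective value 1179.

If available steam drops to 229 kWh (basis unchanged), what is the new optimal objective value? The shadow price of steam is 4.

Δb = -5, so new z* = 1179 + (4)·(-5) = 1179 − 20 = 1159.

1159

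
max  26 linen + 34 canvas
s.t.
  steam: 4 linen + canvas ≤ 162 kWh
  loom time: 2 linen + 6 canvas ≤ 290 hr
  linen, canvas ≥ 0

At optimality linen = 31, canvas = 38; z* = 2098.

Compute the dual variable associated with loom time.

5

Check each constraint at x*: steam 162/162 (tight); loom time 290/290 (tight).
From A_Bᵀ y = c: 4·y_steam + 2·y_loom time = 26; 1·y_steam + 6·y_loom time = 34.
This yields shadow prices y_steam = 4, y_loom time = 5.
Shadow price of loom time = 5.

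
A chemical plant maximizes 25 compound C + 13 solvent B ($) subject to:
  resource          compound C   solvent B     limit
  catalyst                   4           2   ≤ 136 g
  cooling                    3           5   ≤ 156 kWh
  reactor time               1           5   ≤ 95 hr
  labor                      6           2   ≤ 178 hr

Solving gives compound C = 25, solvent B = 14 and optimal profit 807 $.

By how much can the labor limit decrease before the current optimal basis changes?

Binding constraints: reactor time, labor. The basis is B = [[1,5],[6,2]] with det -28.
Per unit decrease in labor, x* moves by d = (-0.1786, 0.0357).
The basis stays optimal until compound C reaches 0; allowable decrease = 140 hr.

140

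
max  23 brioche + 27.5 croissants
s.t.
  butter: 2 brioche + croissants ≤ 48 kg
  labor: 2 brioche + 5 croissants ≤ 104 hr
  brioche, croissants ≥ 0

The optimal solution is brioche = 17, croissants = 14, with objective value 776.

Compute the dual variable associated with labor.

4

Check each constraint at x*: butter 48/48 (tight); labor 104/104 (tight).
The binding rows give the dual system: 2·y_butter + 2·y_labor = 23 and 1·y_butter + 5·y_labor = 27.5.
Solving: y_butter = 7.5, y_labor = 4.
Shadow price of labor = 4.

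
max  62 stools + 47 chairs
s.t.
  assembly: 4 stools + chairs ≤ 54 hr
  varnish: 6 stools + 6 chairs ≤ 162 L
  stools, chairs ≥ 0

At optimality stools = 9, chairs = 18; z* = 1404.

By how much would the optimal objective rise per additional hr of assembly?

5

At the optimum: assembly uses 54 of 54 (binding); varnish uses 162 of 162 (binding).
The binding rows give the dual system: 4·y_assembly + 6·y_varnish = 62 and 1·y_assembly + 6·y_varnish = 47.
→ y_assembly = 5 and y_varnish = 7.
Shadow price of assembly = 5.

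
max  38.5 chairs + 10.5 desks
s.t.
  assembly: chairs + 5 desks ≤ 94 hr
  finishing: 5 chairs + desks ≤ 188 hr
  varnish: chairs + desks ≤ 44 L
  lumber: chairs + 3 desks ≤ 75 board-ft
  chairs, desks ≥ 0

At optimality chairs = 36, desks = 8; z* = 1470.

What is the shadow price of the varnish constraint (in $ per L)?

Check each constraint at x*: assembly 76/94 (slack 18); finishing 188/188 (tight); varnish 44/44 (tight); lumber 60/75 (slack 15).
Since assembly, lumber are not tight, their duals are 0.
From A_Bᵀ y = c: 5·y_finishing + 1·y_varnish = 38.5; 1·y_finishing + 1·y_varnish = 10.5.
This yields shadow prices y_finishing = 7, y_varnish = 3.5.
Shadow price of varnish = 3.5.

3.5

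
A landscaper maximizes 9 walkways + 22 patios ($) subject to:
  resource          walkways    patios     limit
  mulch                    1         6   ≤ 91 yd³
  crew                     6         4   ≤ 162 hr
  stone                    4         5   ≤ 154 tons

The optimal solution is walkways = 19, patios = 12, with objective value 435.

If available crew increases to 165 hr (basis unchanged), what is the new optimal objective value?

438

At the optimum: mulch uses 91 of 91 (binding); crew uses 162 of 162 (binding); stone uses 136 of 154 (slack = 18).
Slack constraints have shadow price 0 (complementary slackness).
Dual feasibility on the basic columns requires 1·y_mulch + 6·y_crew = 9, 6·y_mulch + 4·y_crew = 22.
Solving: y_mulch = 3, y_crew = 1.
Δz = y_crew·Δb = 1 × (3) = 3, so new z* = 435 + 3 = 438.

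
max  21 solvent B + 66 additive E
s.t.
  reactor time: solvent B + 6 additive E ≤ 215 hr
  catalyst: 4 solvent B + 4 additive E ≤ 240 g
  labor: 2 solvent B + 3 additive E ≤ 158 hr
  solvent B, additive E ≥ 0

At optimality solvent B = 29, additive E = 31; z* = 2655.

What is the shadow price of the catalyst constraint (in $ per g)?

3

Binding: reactor time and catalyst. Non-binding: labor (7 unused).
By complementary slackness, y = 0 for the non-binding constraint.
The binding rows give the dual system: 1·y_reactor time + 4·y_catalyst = 21 and 6·y_reactor time + 4·y_catalyst = 66.
This yields shadow prices y_reactor time = 9, y_catalyst = 3.
Shadow price of catalyst = 3.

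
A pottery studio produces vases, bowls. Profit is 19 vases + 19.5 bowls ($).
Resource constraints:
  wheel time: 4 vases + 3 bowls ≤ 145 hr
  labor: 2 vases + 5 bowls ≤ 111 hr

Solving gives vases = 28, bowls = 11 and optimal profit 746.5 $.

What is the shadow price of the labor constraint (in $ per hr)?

Check each constraint at x*: wheel time 145/145 (tight); labor 111/111 (tight).
The binding rows give the dual system: 4·y_wheel time + 2·y_labor = 19 and 3·y_wheel time + 5·y_labor = 19.5.
This yields shadow prices y_wheel time = 4, y_labor = 1.5.
Shadow price of labor = 1.5.

1.5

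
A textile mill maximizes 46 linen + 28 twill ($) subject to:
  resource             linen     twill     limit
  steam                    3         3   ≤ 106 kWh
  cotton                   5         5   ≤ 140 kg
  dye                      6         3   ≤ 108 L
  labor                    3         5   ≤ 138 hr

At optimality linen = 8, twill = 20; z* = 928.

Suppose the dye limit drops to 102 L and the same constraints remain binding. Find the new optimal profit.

892

Check each constraint at x*: steam 84/106 (slack 22); cotton 140/140 (tight); dye 108/108 (tight); labor 124/138 (slack 14).
Since steam, labor are not tight, their duals are 0.
Dual feasibility on the basic columns requires 5·y_cotton + 6·y_dye = 46, 5·y_cotton + 3·y_dye = 28.
→ y_cotton = 2 and y_dye = 6.
Δz = y_dye·Δb = 6 × (-6) = -36, so new z* = 928 − 36 = 892.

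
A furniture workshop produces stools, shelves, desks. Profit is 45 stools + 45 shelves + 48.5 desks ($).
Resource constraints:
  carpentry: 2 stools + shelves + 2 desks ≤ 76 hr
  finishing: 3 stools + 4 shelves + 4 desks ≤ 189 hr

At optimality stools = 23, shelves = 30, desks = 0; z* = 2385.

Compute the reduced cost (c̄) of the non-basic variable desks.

At the optimum: carpentry uses 76 of 76 (binding); finishing uses 189 of 189 (binding).
Dual feasibility on the basic columns requires 2·y_carpentry + 3·y_finishing = 45, 1·y_carpentry + 4·y_finishing = 45.
→ y_carpentry = 9 and y_finishing = 9.
Reduced cost of desks: c₃ − yᵀa₃ = 48.5 − (9·2 + 9·4) = 48.5 − 54 = -5.5.

-5.5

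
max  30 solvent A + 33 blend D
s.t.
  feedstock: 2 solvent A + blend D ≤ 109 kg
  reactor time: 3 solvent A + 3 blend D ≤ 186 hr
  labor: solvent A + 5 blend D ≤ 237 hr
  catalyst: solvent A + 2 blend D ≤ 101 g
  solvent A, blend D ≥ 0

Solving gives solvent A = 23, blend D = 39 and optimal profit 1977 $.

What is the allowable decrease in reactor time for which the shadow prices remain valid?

19

Binding constraints: reactor time, catalyst. The basis is B = [[3,3],[1,2]] with det 3.
Per unit decrease in reactor time, x* moves by d = (-0.6667, 0.3333).
The basis stays optimal until labor becomes binding; allowable decrease = 19 hr.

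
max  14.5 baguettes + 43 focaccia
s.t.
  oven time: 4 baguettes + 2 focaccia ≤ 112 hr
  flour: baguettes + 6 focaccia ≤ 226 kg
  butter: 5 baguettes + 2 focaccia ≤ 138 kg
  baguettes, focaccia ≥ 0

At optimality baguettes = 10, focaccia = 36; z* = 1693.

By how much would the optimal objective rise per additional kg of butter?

Binding: oven time and flour. Non-binding: butter (16 unused).
Slack constraints have shadow price 0 (complementary slackness).
Dual feasibility on the basic columns requires 4·y_oven time + 1·y_flour = 14.5, 2·y_oven time + 6·y_flour = 43.
This yields shadow prices y_oven time = 2, y_flour = 6.5.
Shadow price of butter = 0.

0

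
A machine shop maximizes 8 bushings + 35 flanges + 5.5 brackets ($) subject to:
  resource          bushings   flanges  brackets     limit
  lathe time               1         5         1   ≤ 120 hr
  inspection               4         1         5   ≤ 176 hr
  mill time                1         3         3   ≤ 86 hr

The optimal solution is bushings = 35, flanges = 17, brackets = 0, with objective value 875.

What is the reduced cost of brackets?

Binding: lathe time and mill time. Non-binding: inspection (19 unused).
Slack constraints have shadow price 0 (complementary slackness).
The binding rows give the dual system: 1·y_lathe time + 1·y_mill time = 8 and 5·y_lathe time + 3·y_mill time = 35.
Solving: y_lathe time = 5.5, y_mill time = 2.5.
Reduced cost of brackets: c₃ − yᵀa₃ = 5.5 − (5.5·1 + 2.5·3) = 5.5 − 13 = -7.5.

-7.5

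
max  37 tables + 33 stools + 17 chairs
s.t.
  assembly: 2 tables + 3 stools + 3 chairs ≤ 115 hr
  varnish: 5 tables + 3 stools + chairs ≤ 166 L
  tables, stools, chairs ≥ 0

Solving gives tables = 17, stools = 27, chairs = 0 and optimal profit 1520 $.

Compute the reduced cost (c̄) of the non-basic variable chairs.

At the optimum: assembly uses 115 of 115 (binding); varnish uses 166 of 166 (binding).
Dual feasibility on the basic columns requires 2·y_assembly + 5·y_varnish = 37, 3·y_assembly + 3·y_varnish = 33.
→ y_assembly = 6 and y_varnish = 5.
Reduced cost of chairs: c₃ − yᵀa₃ = 17 − (6·3 + 5·1) = 17 − 23 = -6.

-6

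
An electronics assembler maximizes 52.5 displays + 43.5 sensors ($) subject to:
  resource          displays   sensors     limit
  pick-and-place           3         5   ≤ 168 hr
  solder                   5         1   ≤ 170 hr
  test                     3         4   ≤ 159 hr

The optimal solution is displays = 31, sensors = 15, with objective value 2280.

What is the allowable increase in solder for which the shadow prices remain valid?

44

Binding constraints: pick-and-place, solder. The basis is B = [[3,5],[5,1]] with det -22.
Per unit increase in solder, x* moves by d = (0.2273, -0.1364).
The basis stays optimal until test becomes binding; allowable increase = 44 hr.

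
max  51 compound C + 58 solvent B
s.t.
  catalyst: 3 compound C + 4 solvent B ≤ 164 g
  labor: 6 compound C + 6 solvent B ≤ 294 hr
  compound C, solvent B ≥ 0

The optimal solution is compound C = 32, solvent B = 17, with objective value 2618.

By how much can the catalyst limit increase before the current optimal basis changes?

Binding constraints: catalyst, labor. The basis is B = [[3,4],[6,6]] with det -6.
Per unit increase in catalyst, x* moves by d = (-1, 1).
The basis stays optimal until compound C reaches 0; allowable increase = 32 g.

32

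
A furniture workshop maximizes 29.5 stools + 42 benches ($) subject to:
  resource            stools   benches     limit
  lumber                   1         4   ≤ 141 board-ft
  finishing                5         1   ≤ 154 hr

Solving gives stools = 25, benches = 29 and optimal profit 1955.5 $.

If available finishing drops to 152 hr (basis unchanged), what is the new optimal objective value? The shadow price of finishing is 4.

1947.5

Δb = -2, so new z* = 1955.5 + (4)·(-2) = 1955.5 − 8 = 1947.5.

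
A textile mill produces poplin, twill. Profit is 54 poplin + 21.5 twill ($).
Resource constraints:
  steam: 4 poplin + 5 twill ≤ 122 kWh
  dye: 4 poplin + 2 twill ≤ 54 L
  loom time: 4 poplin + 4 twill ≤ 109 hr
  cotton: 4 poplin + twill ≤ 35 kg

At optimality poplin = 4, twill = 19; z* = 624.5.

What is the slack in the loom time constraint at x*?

loom time used = 4·4 + 4·19 = 92; slack = 109 − 92 = 17.

17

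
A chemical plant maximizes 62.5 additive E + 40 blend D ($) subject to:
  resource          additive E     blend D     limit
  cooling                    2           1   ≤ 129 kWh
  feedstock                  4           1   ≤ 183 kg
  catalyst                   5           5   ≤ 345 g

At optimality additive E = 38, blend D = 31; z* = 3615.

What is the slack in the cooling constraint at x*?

22

cooling used = 2·38 + 1·31 = 107; slack = 129 − 107 = 22.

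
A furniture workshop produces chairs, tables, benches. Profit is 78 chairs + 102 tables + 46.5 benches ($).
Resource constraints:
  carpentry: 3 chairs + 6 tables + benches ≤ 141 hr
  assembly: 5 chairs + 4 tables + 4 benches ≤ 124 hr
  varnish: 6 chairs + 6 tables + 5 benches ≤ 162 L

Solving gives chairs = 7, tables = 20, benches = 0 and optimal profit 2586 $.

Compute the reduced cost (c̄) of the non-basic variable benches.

-6.5

Check each constraint at x*: carpentry 141/141 (tight); assembly 115/124 (slack 9); varnish 162/162 (tight).
By complementary slackness, y = 0 for the non-binding constraint.
The binding rows give the dual system: 3·y_carpentry + 6·y_varnish = 78 and 6·y_carpentry + 6·y_varnish = 102.
→ y_carpentry = 8 and y_varnish = 9.
Reduced cost of benches: c₃ − yᵀa₃ = 46.5 − (8·1 + 9·5) = 46.5 − 53 = -6.5.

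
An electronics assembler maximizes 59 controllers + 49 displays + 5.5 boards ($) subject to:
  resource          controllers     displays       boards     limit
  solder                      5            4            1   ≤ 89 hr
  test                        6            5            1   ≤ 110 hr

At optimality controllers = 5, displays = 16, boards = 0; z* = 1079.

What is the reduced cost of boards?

-4.5

Check each constraint at x*: solder 89/89 (tight); test 110/110 (tight).
From A_Bᵀ y = c: 5·y_solder + 6·y_test = 59; 4·y_solder + 5·y_test = 49.
Solving: y_solder = 1, y_test = 9.
Reduced cost of boards: c₃ − yᵀa₃ = 5.5 − (1·1 + 9·1) = 5.5 − 10 = -4.5.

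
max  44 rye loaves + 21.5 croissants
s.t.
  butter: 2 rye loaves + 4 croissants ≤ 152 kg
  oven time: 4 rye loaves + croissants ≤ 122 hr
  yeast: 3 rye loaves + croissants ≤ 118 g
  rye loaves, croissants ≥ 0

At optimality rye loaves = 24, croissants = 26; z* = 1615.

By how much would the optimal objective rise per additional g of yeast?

At the optimum: butter uses 152 of 152 (binding); oven time uses 122 of 122 (binding); yeast uses 98 of 118 (slack = 20).
Since yeast is not tight, its dual is 0.
Dual feasibility on the basic columns requires 2·y_butter + 4·y_oven time = 44, 4·y_butter + 1·y_oven time = 21.5.
This yields shadow prices y_butter = 3, y_oven time = 9.5.
Shadow price of yeast = 0.

0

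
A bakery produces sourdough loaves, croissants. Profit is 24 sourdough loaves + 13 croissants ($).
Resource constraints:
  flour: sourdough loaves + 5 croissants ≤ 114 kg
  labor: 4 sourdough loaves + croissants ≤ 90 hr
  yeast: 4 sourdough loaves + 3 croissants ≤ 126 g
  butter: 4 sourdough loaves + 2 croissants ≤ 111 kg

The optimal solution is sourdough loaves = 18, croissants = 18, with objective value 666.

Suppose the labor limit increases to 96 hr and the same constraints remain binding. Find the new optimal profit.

681

Binding: labor and yeast. Non-binding: flour (6 unused), butter (3 unused).
Slack constraints have shadow price 0 (complementary slackness).
The binding rows give the dual system: 4·y_labor + 4·y_yeast = 24 and 1·y_labor + 3·y_yeast = 13.
Solving: y_labor = 2.5, y_yeast = 3.5.
Δz = y_labor·Δb = 2.5 × (6) = 15, so new z* = 666 + 15 = 681.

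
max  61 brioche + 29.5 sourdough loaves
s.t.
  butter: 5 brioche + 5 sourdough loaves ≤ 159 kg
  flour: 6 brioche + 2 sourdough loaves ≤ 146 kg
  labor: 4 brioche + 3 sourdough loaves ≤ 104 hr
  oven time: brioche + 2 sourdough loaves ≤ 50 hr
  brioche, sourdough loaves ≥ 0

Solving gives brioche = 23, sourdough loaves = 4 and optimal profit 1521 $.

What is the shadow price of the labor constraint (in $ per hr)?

5.5

Binding: flour and labor. Non-binding: butter (24 unused), oven time (19 unused).
Slack constraints have shadow price 0 (complementary slackness).
The binding rows give the dual system: 6·y_flour + 4·y_labor = 61 and 2·y_flour + 3·y_labor = 29.5.
Solving: y_flour = 6.5, y_labor = 5.5.
Shadow price of labor = 5.5.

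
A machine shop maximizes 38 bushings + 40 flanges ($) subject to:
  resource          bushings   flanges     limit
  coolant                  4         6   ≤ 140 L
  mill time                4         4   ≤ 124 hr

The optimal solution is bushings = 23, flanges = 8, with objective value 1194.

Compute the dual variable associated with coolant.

1

Both coolant and mill time are binding at x*.
Dual feasibility on the basic columns requires 4·y_coolant + 4·y_mill time = 38, 6·y_coolant + 4·y_mill time = 40.
→ y_coolant = 1 and y_mill time = 8.5.
Shadow price of coolant = 1.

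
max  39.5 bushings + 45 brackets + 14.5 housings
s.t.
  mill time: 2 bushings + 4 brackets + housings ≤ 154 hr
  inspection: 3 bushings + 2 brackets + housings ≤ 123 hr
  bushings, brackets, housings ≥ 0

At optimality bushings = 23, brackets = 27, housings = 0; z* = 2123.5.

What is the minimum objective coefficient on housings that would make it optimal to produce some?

15.5

Both mill time and inspection are binding at x*.
The binding rows give the dual system: 2·y_mill time + 3·y_inspection = 39.5 and 4·y_mill time + 2·y_inspection = 45.
→ y_mill time = 7 and y_inspection = 8.5.
housings enters the basis when its profit ≥ yᵀa₃ = 7·1 + 8.5·1 = 15.5.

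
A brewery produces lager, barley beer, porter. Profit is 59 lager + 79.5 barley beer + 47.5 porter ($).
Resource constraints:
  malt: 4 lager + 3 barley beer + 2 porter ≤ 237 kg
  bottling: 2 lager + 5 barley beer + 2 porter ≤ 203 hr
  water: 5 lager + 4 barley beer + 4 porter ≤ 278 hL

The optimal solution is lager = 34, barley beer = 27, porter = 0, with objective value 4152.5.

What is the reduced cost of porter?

At the optimum: malt uses 217 of 237 (slack = 20); bottling uses 203 of 203 (binding); water uses 278 of 278 (binding).
By complementary slackness, y = 0 for the non-binding constraint.
The binding rows give the dual system: 2·y_bottling + 5·y_water = 59 and 5·y_bottling + 4·y_water = 79.5.
→ y_bottling = 9.5 and y_water = 8.
Reduced cost of porter: c₃ − yᵀa₃ = 47.5 − (9.5·2 + 8·4) = 47.5 − 51 = -3.5.

-3.5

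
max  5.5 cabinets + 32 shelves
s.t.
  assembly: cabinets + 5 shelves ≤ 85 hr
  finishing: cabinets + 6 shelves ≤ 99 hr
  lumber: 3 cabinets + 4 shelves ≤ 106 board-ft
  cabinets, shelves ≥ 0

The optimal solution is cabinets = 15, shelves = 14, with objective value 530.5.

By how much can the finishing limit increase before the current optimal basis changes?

Binding constraints: assembly, finishing. The basis is B = [[1,5],[1,6]] with det 1.
Per unit increase in finishing, x* moves by d = (-5, 1).
The basis stays optimal until cabinets reaches 0; allowable increase = 3 hr.

3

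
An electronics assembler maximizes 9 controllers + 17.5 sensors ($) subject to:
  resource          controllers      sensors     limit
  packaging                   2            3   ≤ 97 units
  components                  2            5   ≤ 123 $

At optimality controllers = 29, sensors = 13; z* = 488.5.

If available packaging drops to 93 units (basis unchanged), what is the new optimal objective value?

Both packaging and components are binding at x*.
The binding rows give the dual system: 2·y_packaging + 2·y_components = 9 and 3·y_packaging + 5·y_components = 17.5.
→ y_packaging = 2.5 and y_components = 2.
Δz = y_packaging·Δb = 2.5 × (-4) = -10, so new z* = 488.5 − 10 = 478.5.

478.5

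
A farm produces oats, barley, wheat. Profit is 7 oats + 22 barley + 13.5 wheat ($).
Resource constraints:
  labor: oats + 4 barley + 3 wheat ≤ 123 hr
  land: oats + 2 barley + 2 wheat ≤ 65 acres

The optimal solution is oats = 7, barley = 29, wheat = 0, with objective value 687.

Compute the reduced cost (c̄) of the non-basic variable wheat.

Check each constraint at x*: labor 123/123 (tight); land 65/65 (tight).
The binding rows give the dual system: 1·y_labor + 1·y_land = 7 and 4·y_labor + 2·y_land = 22.
Solving: y_labor = 4, y_land = 3.
Reduced cost of wheat: c₃ − yᵀa₃ = 13.5 − (4·3 + 3·2) = 13.5 − 18 = -4.5.

-4.5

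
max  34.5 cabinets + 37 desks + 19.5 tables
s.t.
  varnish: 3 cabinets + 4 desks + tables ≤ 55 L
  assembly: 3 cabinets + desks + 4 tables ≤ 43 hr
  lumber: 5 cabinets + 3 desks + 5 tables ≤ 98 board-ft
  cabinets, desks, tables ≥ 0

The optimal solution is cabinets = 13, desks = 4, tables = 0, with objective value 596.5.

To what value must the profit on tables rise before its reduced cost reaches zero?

At the optimum: varnish uses 55 of 55 (binding); assembly uses 43 of 43 (binding); lumber uses 77 of 98 (slack = 21).
Since lumber is not tight, its dual is 0.
The binding rows give the dual system: 3·y_varnish + 3·y_assembly = 34.5 and 4·y_varnish + 1·y_assembly = 37.
Solving: y_varnish = 8.5, y_assembly = 3.
tables enters the basis when its profit ≥ yᵀa₃ = 8.5·1 + 3·4 = 20.5.

20.5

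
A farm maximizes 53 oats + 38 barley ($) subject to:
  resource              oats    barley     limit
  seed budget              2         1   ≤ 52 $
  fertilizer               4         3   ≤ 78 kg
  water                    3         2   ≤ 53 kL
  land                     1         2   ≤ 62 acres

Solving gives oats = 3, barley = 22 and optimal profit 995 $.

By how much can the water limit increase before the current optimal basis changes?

Binding constraints: fertilizer, water. The basis is B = [[4,3],[3,2]] with det -1.
Per unit increase in water, x* moves by d = (3, -4).
The basis stays optimal until barley reaches 0; allowable increase = 5.5 kL.

5.5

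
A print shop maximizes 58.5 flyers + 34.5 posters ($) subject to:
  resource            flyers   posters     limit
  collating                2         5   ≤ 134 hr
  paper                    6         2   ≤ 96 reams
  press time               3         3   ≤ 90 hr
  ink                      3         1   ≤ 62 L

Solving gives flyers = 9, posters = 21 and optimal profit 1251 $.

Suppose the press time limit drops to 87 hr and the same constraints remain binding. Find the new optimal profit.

At the optimum: collating uses 123 of 134 (slack = 11); paper uses 96 of 96 (binding); press time uses 90 of 90 (binding); ink uses 48 of 62 (slack = 14).
By complementary slackness, y = 0 for the non-binding constraints.
From A_Bᵀ y = c: 6·y_paper + 3·y_press time = 58.5; 2·y_paper + 3·y_press time = 34.5.
Solving: y_paper = 6, y_press time = 7.5.
Δz = y_press time·Δb = 7.5 × (-3) = -22.5, so new z* = 1251 − 22.5 = 1228.5.

1228.5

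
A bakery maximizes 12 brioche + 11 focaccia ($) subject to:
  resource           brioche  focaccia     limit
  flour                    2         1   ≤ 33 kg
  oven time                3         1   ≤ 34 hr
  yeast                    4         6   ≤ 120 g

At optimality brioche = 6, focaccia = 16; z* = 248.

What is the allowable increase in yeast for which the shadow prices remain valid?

70

Binding constraints: oven time, yeast. The basis is B = [[3,1],[4,6]] with det 14.
Per unit increase in yeast, x* moves by d = (-0.0714, 0.2143).
The basis stays optimal until flour becomes binding; allowable increase = 70 g.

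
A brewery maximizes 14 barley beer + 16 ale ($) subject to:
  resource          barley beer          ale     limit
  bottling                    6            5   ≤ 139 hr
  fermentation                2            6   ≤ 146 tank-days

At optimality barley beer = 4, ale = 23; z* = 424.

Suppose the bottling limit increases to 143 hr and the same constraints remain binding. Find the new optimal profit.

At the optimum: bottling uses 139 of 139 (binding); fermentation uses 146 of 146 (binding).
From A_Bᵀ y = c: 6·y_bottling + 2·y_fermentation = 14; 5·y_bottling + 6·y_fermentation = 16.
Solving: y_bottling = 2, y_fermentation = 1.
Δz = y_bottling·Δb = 2 × (4) = 8, so new z* = 424 + 8 = 432.

432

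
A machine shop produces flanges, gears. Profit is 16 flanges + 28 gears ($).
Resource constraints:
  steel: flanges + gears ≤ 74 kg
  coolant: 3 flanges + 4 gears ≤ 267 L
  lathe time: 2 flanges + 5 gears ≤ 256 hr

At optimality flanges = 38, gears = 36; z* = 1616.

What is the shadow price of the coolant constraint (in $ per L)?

0

Binding: steel and lathe time. Non-binding: coolant (9 unused).
By complementary slackness, y = 0 for the non-binding constraint.
From A_Bᵀ y = c: 1·y_steel + 2·y_lathe time = 16; 1·y_steel + 5·y_lathe time = 28.
This yields shadow prices y_steel = 8, y_lathe time = 4.
Shadow price of coolant = 0.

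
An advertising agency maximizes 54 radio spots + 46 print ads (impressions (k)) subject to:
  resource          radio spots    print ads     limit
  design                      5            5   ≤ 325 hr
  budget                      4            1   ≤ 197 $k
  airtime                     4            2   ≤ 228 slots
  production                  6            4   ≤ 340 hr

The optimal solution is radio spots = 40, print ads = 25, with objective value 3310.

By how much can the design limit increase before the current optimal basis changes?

Binding constraints: design, production. The basis is B = [[5,5],[6,4]] with det -10.
Per unit increase in design, x* moves by d = (-0.4, 0.6).
The basis stays optimal until radio spots reaches 0; allowable increase = 100 hr.

100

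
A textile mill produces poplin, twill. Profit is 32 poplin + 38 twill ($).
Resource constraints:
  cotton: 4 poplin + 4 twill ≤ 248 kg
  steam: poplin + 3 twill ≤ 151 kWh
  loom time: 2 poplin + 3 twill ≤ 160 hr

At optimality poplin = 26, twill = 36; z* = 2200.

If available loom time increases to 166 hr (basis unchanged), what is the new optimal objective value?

Check each constraint at x*: cotton 248/248 (tight); steam 134/151 (slack 17); loom time 160/160 (tight).
Since steam is not tight, its dual is 0.
Dual feasibility on the basic columns requires 4·y_cotton + 2·y_loom time = 32, 4·y_cotton + 3·y_loom time = 38.
This yields shadow prices y_cotton = 5, y_loom time = 6.
Δz = y_loom time·Δb = 6 × (6) = 36, so new z* = 2200 + 36 = 2236.

2236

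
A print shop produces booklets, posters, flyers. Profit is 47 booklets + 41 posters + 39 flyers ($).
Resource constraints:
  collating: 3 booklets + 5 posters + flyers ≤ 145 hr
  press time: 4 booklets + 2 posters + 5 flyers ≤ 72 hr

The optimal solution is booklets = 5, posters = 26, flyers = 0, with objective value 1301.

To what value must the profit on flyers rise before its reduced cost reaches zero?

Check each constraint at x*: collating 145/145 (tight); press time 72/72 (tight).
Dual feasibility on the basic columns requires 3·y_collating + 4·y_press time = 47, 5·y_collating + 2·y_press time = 41.
This yields shadow prices y_collating = 5, y_press time = 8.
flyers enters the basis when its profit ≥ yᵀa₃ = 5·1 + 8·5 = 45.

45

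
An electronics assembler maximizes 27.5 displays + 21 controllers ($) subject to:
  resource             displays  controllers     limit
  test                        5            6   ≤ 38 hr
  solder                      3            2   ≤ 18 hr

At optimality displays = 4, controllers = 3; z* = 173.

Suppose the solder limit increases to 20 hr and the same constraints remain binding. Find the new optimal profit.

Both test and solder are binding at x*.
Dual feasibility on the basic columns requires 5·y_test + 3·y_solder = 27.5, 6·y_test + 2·y_solder = 21.
Solving: y_test = 1, y_solder = 7.5.
Δz = y_solder·Δb = 7.5 × (2) = 15, so new z* = 173 + 15 = 188.

188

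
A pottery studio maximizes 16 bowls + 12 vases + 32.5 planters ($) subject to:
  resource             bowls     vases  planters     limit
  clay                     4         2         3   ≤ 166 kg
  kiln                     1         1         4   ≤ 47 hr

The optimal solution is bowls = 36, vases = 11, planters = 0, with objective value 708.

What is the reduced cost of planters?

-5.5

Both clay and kiln are binding at x*.
Dual feasibility on the basic columns requires 4·y_clay + 1·y_kiln = 16, 2·y_clay + 1·y_kiln = 12.
Solving: y_clay = 2, y_kiln = 8.
Reduced cost of planters: c₃ − yᵀa₃ = 32.5 − (2·3 + 8·4) = 32.5 − 38 = -5.5.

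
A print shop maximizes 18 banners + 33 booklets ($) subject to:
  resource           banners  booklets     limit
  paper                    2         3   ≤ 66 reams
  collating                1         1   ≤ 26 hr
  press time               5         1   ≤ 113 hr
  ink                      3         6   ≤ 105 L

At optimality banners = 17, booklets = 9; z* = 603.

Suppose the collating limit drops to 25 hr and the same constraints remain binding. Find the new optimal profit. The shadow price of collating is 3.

600

Δb = -1, so new z* = 603 + (3)·(-1) = 603 − 3 = 600.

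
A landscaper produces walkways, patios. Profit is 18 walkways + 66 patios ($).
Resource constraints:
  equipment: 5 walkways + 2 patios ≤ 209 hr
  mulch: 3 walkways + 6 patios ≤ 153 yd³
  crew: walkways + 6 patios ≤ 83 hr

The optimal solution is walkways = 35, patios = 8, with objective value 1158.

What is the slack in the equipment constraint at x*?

18

equipment used = 5·35 + 2·8 = 191; slack = 209 − 191 = 18.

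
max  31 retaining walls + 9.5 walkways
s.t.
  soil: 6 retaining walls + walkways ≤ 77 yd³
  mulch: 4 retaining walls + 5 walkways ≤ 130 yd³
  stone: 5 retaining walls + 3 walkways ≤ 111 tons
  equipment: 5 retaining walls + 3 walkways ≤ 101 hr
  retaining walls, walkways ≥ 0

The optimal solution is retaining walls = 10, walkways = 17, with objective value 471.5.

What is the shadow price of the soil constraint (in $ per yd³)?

3.5

At the optimum: soil uses 77 of 77 (binding); mulch uses 125 of 130 (slack = 5); stone uses 101 of 111 (slack = 10); equipment uses 101 of 101 (binding).
Since mulch, stone are not tight, their duals are 0.
The binding rows give the dual system: 6·y_soil + 5·y_equipment = 31 and 1·y_soil + 3·y_equipment = 9.5.
This yields shadow prices y_soil = 3.5, y_equipment = 2.
Shadow price of soil = 3.5.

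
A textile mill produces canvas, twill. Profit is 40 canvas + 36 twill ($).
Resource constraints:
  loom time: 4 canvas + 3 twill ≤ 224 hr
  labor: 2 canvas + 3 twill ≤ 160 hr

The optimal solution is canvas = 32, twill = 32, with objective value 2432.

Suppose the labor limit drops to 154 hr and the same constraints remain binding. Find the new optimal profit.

2408

Check each constraint at x*: loom time 224/224 (tight); labor 160/160 (tight).
Dual feasibility on the basic columns requires 4·y_loom time + 2·y_labor = 40, 3·y_loom time + 3·y_labor = 36.
Solving: y_loom time = 8, y_labor = 4.
Δz = y_labor·Δb = 4 × (-6) = -24, so new z* = 2432 − 24 = 2408.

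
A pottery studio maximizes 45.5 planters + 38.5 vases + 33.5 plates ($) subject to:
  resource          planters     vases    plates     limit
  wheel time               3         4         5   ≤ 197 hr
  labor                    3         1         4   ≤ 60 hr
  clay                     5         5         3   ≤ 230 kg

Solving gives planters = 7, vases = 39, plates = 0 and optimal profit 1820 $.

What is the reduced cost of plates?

-1.5

Check each constraint at x*: wheel time 177/197 (slack 20); labor 60/60 (tight); clay 230/230 (tight).
Since wheel time is not tight, its dual is 0.
The binding rows give the dual system: 3·y_labor + 5·y_clay = 45.5 and 1·y_labor + 5·y_clay = 38.5.
Solving: y_labor = 3.5, y_clay = 7.
Reduced cost of plates: c₃ − yᵀa₃ = 33.5 − (3.5·4 + 7·3) = 33.5 − 35 = -1.5.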